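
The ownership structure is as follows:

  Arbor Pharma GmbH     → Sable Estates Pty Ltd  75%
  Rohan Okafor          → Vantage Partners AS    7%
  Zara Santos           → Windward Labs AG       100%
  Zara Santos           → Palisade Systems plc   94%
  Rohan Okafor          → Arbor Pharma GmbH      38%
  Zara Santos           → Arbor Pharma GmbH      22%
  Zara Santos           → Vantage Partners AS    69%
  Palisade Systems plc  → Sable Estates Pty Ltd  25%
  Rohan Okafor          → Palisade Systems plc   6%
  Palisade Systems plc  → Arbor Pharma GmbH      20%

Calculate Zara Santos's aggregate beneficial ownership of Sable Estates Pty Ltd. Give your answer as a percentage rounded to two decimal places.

54.10%

Zara reaches Sable along 3 paths.
Via Palisade: 94% × 25% = 23.5%.
Via Palisade → Arbor: 94% × 20% × 75% = 14.1%.
Via Arbor: 22% × 75% = 16.5%.
Total: 23.5% + 14.1% + 16.5% = 54.1%.
Rounded: 54.10%.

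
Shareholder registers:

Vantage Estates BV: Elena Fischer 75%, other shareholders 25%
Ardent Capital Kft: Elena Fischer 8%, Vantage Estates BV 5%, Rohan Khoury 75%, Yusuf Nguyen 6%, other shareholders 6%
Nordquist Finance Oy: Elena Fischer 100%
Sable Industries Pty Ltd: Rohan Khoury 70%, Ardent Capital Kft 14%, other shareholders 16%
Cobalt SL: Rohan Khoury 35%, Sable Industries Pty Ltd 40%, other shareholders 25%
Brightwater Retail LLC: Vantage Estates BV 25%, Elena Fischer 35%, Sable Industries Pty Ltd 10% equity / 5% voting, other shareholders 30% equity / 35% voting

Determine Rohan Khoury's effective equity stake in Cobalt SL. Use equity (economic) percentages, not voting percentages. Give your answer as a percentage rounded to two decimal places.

67.20%

Rohan reaches Cobalt along 3 paths.
Direct stake: 35% = 35%.
Via Sable: 70% × 40% = 28%.
Via Ardent → Sable: 75% × 14% × 40% = 4.2%.
Total: 35% + 28% + 4.2% = 67.2%.
Rounded: 67.20%.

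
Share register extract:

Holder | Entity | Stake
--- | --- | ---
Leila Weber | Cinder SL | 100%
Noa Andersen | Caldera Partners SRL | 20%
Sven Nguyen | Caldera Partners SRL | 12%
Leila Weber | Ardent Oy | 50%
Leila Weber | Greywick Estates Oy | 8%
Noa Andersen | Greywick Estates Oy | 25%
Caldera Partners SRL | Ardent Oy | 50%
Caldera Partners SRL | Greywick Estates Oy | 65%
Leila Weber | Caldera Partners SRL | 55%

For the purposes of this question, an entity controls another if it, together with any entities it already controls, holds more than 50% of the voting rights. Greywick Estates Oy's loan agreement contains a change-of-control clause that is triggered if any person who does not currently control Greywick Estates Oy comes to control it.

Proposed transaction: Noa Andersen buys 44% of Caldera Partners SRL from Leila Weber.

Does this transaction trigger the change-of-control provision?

Yes

The purchase adds only to Noa's holdings (Leila's stake shrinks), so Noa is the only person who could newly come to control Greywick.
Noa's largest direct stake is 25% in Greywick, which does not meet the threshold, so Noa controls no company.
In Greywick, Noa's side holds only 25%, not > 50%.
So before the transaction, Noa does not control Greywick.
After the purchase, Noa's direct stake in Caldera rises to 20% + 44% = 64%, and Leila's stake falls to 11%.
Noa holds 64% of Caldera, so Noa controls Caldera.
Noa and Caldera together hold 25% + 65% = 90% of Greywick, so Noa controls Greywick.
Noa did not control Greywick before and does after, so the clause is triggered.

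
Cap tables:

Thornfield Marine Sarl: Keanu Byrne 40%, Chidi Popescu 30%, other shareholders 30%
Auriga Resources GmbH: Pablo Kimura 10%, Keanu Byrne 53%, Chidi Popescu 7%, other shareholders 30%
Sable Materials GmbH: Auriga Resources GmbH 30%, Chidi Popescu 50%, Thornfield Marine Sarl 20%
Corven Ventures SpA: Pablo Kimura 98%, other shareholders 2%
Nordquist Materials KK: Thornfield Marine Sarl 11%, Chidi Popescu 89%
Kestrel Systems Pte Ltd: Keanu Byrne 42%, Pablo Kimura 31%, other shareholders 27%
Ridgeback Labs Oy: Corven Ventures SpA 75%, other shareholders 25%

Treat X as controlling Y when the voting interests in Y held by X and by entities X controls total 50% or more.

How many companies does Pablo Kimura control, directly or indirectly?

2

Pablo holds 98% of Corven, so Pablo controls Corven.
Corven holds 75% of Ridgeback, so Pablo controls Ridgeback.
No other company's threshold is met.
Pablo controls 2 companies.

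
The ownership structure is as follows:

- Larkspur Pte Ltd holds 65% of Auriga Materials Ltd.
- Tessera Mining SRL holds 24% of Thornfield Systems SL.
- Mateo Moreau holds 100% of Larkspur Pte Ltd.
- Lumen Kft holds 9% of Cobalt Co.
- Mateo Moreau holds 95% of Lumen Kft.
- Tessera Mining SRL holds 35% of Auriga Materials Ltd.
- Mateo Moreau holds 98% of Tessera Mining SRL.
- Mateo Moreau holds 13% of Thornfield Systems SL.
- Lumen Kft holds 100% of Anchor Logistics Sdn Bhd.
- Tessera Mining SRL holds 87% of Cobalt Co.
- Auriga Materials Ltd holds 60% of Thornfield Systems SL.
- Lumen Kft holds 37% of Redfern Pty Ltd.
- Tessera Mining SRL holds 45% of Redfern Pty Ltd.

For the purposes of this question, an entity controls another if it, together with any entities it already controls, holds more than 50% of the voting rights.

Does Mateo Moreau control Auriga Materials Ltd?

Mateo holds 98% of Tessera, so Mateo controls Tessera.
Mateo holds 100% of Larkspur, so Mateo controls Larkspur.
Tessera and Larkspur together hold 35% + 65% = 100% of Auriga, so Mateo controls Auriga.

Yes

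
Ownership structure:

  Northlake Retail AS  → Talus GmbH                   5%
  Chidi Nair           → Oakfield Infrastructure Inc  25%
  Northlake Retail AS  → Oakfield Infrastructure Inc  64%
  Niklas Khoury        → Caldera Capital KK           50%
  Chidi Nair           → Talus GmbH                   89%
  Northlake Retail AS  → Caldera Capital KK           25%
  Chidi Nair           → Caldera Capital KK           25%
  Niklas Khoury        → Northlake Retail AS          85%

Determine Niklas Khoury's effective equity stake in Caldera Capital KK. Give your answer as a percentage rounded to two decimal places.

71.25%

Niklas reaches Caldera along 2 paths.
Via Northlake: 85% × 25% = 21.25%.
Direct stake: 50% = 50%.
Total: 21.25% + 50% = 71.25%.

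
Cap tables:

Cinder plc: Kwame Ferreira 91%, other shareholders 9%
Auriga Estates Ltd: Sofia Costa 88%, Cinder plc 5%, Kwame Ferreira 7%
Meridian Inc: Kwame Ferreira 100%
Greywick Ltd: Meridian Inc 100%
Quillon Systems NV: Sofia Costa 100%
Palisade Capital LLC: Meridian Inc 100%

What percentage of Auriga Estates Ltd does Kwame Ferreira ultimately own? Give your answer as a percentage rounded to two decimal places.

11.55%

Kwame reaches Auriga along 2 paths.
Via Cinder: 91% × 5% = 4.55%.
Direct stake: 7% = 7%.
Total: 4.55% + 7% = 11.55%.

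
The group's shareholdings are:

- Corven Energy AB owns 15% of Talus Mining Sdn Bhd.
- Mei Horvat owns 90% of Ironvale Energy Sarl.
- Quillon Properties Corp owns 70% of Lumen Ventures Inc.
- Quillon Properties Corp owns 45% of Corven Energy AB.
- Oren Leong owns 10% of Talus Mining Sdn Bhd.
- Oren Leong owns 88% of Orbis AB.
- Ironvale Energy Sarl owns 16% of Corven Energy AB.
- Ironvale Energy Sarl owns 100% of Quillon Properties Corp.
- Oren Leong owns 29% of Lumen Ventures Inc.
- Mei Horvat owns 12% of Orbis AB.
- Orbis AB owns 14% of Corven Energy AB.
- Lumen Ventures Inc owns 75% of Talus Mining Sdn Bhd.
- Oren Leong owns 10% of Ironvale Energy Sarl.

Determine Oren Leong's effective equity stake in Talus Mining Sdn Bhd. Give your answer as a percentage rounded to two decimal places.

39.76%

Oren reaches Talus along 6 paths.
Direct stake: 10% = 10%.
Via Orbis → Corven: 88% × 14% × 15% = 1.848%.
Via Ironvale → Quillon → Corven: 10% × 100% × 45% × 15% = 0.675%.
Via Ironvale → Corven: 10% × 16% × 15% = 0.24%.
Via Ironvale → Quillon → Lumen: 10% × 100% × 70% × 75% = 5.25%.
Via Lumen: 29% × 75% = 21.75%.
Total: 10% + 1.848% + 0.675% + 0.24% + 5.25% + 21.75% = 39.763%.
Rounded: 39.76%.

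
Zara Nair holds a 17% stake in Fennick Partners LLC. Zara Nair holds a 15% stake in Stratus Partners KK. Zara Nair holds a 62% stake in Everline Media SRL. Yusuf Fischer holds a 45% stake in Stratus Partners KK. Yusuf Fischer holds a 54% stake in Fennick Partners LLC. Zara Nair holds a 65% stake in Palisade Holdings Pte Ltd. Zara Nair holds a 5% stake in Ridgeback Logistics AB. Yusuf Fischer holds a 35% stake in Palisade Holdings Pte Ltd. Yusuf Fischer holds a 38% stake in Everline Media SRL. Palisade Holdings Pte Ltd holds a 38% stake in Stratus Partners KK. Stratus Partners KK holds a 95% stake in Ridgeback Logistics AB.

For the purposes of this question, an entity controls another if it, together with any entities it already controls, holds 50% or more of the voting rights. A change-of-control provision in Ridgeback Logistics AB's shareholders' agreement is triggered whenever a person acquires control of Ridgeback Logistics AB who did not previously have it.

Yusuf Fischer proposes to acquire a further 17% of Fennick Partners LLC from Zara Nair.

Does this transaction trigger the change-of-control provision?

No

The purchase adds only to Yusuf's holdings (Zara's stake shrinks), so Yusuf is the only person who could newly come to control Ridgeback.
Yusuf holds 54% of Fennick, so Yusuf controls Fennick.
Neither Yusuf nor any entity Yusuf controls holds any voting interest in Ridgeback.
So before the transaction, Yusuf does not control Ridgeback.
After the purchase, Yusuf's direct stake in Fennick rises to 54% + 17% = 71%, and Zara's stake falls to 0%.
Yusuf holds 71% of Fennick, so Yusuf controls Fennick.
After the transaction, neither Yusuf nor any entity Yusuf controls holds a voting interest in Ridgeback, so Yusuf still does not control it.
No new person acquires control, so the clause is not triggered.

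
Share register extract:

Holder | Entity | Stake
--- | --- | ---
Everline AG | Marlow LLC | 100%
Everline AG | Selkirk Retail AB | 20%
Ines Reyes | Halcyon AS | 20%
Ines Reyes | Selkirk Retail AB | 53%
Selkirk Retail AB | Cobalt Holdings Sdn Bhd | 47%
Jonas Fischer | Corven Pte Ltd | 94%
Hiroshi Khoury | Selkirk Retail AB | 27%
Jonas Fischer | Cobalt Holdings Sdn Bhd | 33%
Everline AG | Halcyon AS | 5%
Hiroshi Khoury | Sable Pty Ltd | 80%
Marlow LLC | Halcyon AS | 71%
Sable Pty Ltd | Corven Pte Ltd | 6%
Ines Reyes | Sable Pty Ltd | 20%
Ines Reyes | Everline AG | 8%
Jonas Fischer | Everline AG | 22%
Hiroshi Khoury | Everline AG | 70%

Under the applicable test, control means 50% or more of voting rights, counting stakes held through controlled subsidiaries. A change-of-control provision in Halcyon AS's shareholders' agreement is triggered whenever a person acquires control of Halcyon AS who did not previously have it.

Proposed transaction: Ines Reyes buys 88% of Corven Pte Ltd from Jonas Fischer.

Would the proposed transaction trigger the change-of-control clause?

The purchase adds only to Ines's holdings (Jonas's stake shrinks), so Ines is the only person who could newly come to control Halcyon.
Ines holds 53% of Selkirk, so Ines controls Selkirk.
In Halcyon, Ines's side holds only 20%, not ≥ 50%.
So before the transaction, Ines does not control Halcyon.
After the purchase, Ines holds 88% of Corven directly, and Jonas's stake falls to 6%.
Ines holds 88% of Corven, so Ines controls Corven.
After the transaction, Ines's side holds 20% of Halcyon, not ≥ 50%, so Ines still does not control Halcyon.
No new person acquires control, so the clause is not triggered.

No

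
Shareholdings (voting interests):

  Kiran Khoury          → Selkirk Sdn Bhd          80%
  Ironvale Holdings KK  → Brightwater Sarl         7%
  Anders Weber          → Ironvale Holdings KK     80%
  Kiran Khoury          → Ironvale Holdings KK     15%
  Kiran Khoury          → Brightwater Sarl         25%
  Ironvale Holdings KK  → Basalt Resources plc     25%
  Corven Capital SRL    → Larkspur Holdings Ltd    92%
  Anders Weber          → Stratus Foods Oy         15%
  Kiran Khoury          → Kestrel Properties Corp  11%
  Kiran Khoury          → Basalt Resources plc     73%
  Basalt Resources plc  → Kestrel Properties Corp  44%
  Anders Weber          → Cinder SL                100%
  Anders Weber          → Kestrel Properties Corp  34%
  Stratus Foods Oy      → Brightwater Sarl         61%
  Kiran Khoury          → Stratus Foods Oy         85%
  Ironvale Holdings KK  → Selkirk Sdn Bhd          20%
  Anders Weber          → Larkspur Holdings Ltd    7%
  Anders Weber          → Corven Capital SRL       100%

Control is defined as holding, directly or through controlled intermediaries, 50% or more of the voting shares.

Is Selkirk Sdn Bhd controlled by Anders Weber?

No

Anders holds 80% of Ironvale, so Anders controls Ironvale.
Anders holds 100% of Corven, so Anders controls Corven.
Anders and Corven together hold 7% + 92% = 99% of Larkspur, so Anders controls Larkspur.
Anders holds 100% of Cinder, so Anders controls Cinder.
In Selkirk, Anders's side holds only 20%, not ≥ 50%.
So Anders does not control Selkirk.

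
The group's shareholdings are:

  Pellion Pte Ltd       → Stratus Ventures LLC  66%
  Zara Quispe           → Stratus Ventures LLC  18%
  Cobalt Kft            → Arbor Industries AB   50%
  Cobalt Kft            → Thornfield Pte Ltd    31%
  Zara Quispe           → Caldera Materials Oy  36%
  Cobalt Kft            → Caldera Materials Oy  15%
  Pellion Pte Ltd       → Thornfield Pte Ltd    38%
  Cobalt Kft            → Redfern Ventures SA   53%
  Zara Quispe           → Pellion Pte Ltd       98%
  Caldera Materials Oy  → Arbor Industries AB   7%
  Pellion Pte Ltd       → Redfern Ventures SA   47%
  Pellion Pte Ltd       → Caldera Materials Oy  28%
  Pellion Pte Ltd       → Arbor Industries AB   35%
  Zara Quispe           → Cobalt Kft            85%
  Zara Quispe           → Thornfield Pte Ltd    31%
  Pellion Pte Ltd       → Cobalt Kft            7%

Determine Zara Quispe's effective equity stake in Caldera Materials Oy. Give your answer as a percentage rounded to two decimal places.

77.22%

Zara reaches Caldera along 4 paths.
Direct stake: 36% = 36%.
Via Cobalt: 85% × 15% = 12.75%.
Via Pellion → Cobalt: 98% × 7% × 15% = 1.029%.
Via Pellion: 98% × 28% = 27.44%.
Total: 36% + 12.75% + 1.029% + 27.44% = 77.219%.
Rounded: 77.22%.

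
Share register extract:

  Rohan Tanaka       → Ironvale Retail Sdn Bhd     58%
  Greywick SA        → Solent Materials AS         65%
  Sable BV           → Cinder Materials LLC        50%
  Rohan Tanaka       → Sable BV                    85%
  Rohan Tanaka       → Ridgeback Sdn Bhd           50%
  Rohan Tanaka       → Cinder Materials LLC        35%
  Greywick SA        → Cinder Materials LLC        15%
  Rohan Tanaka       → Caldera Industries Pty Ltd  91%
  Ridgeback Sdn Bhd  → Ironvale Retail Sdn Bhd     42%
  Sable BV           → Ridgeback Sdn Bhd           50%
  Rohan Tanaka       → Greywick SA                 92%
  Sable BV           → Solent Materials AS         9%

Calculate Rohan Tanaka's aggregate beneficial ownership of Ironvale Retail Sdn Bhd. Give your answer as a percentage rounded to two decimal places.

Rohan reaches Ironvale along 3 paths.
Direct stake: 58% = 58%.
Via Ridgeback: 50% × 42% = 21%.
Via Sable → Ridgeback: 85% × 50% × 42% = 17.85%.
Total: 58% + 21% + 17.85% = 96.85%.

96.85%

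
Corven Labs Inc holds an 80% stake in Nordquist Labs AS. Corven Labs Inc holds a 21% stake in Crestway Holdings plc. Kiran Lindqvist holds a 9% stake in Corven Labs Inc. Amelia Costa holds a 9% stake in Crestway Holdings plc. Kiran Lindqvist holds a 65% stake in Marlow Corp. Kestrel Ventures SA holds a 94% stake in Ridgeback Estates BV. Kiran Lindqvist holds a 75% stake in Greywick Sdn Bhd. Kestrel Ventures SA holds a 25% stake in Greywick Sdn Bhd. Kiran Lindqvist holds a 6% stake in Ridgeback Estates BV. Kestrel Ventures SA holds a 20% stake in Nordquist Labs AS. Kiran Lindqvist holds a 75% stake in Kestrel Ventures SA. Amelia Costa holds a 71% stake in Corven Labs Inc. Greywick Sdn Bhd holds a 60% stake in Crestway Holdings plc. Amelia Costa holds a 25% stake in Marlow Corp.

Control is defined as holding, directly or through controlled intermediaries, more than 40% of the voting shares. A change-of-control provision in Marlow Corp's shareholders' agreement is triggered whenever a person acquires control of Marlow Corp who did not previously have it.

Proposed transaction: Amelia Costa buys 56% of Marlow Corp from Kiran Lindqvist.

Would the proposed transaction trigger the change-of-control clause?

The purchase adds only to Amelia's holdings (Kiran's stake shrinks), so Amelia is the only person who could newly come to control Marlow.
Amelia holds 71% of Corven, so Amelia controls Corven.
Corven holds 80% of Nordquist, so Amelia controls Nordquist.
In Marlow, Amelia's side holds only 25%, not > 40%.
So before the transaction, Amelia does not control Marlow.
After the purchase, Amelia's direct stake in Marlow rises to 25% + 56% = 81%, and Kiran's stake falls to 9%.
Amelia holds 81% of Marlow, so Amelia controls Marlow.
Amelia did not control Marlow before and does after, so the clause is triggered.

Yes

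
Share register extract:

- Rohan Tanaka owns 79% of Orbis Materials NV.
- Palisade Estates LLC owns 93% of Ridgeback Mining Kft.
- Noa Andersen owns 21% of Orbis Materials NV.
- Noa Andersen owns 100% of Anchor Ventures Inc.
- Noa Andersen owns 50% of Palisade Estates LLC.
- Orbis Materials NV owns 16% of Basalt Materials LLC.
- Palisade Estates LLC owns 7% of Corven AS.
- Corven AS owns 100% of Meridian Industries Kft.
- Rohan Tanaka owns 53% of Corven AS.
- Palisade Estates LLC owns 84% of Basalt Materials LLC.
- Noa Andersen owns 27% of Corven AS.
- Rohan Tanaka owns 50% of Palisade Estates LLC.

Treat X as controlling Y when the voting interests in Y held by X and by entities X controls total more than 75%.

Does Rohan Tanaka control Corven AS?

Rohan holds 79% of Orbis, so Rohan controls Orbis.
In Corven, Rohan's side holds only 53%, not > 75%.
So Rohan does not control Corven.

No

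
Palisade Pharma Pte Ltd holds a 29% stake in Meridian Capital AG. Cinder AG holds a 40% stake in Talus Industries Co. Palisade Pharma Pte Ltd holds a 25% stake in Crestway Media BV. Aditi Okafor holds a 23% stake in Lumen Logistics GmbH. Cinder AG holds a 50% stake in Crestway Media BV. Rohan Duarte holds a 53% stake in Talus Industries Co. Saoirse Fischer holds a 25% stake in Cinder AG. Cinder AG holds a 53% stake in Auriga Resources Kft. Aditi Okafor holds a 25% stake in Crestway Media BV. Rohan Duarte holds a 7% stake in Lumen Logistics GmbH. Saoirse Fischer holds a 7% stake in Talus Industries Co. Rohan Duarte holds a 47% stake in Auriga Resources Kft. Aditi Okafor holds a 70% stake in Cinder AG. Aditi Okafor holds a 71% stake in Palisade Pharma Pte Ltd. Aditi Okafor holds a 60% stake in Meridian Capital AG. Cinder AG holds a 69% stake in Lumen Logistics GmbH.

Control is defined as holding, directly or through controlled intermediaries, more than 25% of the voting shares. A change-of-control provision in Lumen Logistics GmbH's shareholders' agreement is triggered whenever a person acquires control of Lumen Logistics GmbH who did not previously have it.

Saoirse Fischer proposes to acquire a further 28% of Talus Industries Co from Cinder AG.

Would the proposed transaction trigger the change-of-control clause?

No

The purchase adds only to Saoirse's holdings (Cinder's stake shrinks), so Saoirse is the only person who could newly come to control Lumen.
Saoirse's largest direct stake is 25% in Cinder, which does not meet the threshold, so Saoirse controls no company.
Neither Saoirse nor any entity Saoirse controls holds any voting interest in Lumen.
So before the transaction, Saoirse does not control Lumen.
After the purchase, Saoirse's direct stake in Talus rises to 7% + 28% = 35%, and Cinder's stake falls to 12%.
Saoirse holds 35% of Talus, so Saoirse controls Talus.
After the transaction, neither Saoirse nor any entity Saoirse controls holds a voting interest in Lumen, so Saoirse still does not control it.
No new person acquires control, so the clause is not triggered.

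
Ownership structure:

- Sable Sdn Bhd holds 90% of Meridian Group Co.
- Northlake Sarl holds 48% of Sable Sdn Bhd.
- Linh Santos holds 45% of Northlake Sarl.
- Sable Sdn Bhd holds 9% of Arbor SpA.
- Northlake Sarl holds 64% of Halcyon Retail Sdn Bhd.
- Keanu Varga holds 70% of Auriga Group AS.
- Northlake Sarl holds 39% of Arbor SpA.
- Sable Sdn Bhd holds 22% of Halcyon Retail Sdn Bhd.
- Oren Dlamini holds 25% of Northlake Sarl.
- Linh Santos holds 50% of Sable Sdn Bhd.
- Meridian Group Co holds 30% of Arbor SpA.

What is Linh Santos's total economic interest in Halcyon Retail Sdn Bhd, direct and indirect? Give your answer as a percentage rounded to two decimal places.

44.55%

Linh reaches Halcyon along 3 paths.
Via Northlake: 45% × 64% = 28.8%.
Via Northlake → Sable: 45% × 48% × 22% = 4.752%.
Via Sable: 50% × 22% = 11%.
Total: 28.8% + 4.752% + 11% = 44.552%.
Rounded: 44.55%.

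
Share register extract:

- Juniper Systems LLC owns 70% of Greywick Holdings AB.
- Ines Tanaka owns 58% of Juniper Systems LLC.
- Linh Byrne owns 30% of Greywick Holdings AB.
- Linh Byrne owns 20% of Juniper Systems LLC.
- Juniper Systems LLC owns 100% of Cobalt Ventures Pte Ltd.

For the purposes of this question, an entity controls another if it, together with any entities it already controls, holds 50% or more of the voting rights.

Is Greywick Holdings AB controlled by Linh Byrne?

No

Linh's largest direct stake is 30% in Greywick, which does not meet the threshold, so Linh controls no company.
In Greywick, Linh's side holds only 30%, not ≥ 50%.
So Linh does not control Greywick.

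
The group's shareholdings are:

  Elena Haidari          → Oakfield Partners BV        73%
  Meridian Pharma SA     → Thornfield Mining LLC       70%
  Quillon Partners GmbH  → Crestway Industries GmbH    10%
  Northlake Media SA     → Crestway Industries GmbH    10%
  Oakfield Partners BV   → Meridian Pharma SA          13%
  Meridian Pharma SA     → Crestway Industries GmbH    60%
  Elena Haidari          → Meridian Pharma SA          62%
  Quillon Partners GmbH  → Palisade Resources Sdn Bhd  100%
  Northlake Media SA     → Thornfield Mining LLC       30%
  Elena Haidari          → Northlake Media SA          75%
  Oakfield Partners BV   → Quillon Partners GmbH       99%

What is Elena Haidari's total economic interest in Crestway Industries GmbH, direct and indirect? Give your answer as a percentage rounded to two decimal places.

57.62%

Elena reaches Crestway along 4 paths.
Via Oakfield → Quillon: 73% × 99% × 10% = 7.227%.
Via Meridian: 62% × 60% = 37.2%.
Via Oakfield → Meridian: 73% × 13% × 60% = 5.694%.
Via Northlake: 75% × 10% = 7.5%.
Total: 7.227% + 37.2% + 5.694% + 7.5% = 57.621%.
Rounded: 57.62%.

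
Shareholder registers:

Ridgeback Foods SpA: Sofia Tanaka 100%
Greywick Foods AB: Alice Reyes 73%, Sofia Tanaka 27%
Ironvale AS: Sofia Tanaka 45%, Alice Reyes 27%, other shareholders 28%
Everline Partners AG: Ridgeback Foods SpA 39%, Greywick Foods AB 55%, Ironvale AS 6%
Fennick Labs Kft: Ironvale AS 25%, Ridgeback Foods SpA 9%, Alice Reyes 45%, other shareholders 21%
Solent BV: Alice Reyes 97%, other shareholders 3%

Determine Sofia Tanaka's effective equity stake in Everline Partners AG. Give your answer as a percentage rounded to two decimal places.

56.55%

Sofia reaches Everline along 3 paths.
Via Ridgeback: 100% × 39% = 39%.
Via Greywick: 27% × 55% = 14.85%.
Via Ironvale: 45% × 6% = 2.7%.
Total: 39% + 14.85% + 2.7% = 56.55%.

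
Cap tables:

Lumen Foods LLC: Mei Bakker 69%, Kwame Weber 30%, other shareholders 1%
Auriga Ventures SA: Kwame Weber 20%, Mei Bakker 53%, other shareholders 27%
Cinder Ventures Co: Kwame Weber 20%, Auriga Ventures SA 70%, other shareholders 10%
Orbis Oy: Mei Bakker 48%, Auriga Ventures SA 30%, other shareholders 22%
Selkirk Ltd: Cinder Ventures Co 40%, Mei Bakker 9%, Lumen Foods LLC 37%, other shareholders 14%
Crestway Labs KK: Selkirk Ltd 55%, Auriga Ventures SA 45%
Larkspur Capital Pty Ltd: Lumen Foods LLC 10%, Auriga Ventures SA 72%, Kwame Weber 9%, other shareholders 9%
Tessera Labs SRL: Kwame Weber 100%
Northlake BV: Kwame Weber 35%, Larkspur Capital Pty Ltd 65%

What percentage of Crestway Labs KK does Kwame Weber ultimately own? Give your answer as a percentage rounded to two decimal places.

22.59%

Kwame reaches Crestway along 4 paths.
Via Cinder → Selkirk: 20% × 40% × 55% = 4.4%.
Via Auriga → Cinder → Selkirk: 20% × 70% × 40% × 55% = 3.08%.
Via Lumen → Selkirk: 30% × 37% × 55% = 6.105%.
Via Auriga: 20% × 45% = 9%.
Total: 4.4% + 3.08% + 6.105% + 9% = 22.585%.
Rounded: 22.59%.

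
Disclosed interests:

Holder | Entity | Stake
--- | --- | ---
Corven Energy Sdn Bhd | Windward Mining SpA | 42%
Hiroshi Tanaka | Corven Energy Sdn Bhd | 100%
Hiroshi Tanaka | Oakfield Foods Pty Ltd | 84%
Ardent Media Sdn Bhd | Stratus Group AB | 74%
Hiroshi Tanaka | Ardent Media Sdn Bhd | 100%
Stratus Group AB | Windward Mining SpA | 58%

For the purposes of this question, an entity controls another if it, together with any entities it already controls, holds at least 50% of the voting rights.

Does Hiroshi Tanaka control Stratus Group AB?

Hiroshi holds 100% of Ardent, so Hiroshi controls Ardent.
Ardent holds 74% of Stratus, so Hiroshi controls Stratus.

Yes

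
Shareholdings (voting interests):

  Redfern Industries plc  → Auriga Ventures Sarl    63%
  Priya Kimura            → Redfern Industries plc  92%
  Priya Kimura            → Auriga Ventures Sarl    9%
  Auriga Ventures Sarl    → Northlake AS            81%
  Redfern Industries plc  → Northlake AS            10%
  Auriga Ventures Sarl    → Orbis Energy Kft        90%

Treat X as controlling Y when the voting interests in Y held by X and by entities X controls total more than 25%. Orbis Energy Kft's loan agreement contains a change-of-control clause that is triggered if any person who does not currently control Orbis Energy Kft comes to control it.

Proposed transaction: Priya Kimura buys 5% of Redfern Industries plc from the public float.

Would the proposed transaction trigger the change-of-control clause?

No

The purchase changes only Priya's holdings, so Priya is the only person who could newly come to control Orbis.
Priya holds 92% of Redfern, so Priya controls Redfern.
Redfern and Priya together hold 63% + 9% = 72% of Auriga, so Priya controls Auriga.
Auriga holds 90% of Orbis, so Priya controls Orbis.
So Priya already controls Orbis before the transaction.
After the purchase, Priya's direct stake in Redfern rises to 92% + 5% = 97%.
Priya controlled Orbis already, so this is not a new person acquiring control; every other person's position is unchanged or reduced.
No new person acquires control, so the clause is not triggered.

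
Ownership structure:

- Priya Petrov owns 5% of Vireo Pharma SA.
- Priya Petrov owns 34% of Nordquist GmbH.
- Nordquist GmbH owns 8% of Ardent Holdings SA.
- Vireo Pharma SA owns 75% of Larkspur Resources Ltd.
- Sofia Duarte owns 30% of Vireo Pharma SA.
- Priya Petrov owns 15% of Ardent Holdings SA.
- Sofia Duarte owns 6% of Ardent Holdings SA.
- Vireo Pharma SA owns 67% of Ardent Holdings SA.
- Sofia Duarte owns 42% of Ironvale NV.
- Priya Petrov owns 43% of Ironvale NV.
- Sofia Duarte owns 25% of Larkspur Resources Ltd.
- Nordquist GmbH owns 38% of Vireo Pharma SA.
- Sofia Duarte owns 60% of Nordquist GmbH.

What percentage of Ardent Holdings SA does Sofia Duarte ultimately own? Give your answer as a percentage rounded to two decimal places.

Sofia reaches Ardent along 4 paths.
Via Nordquist → Vireo: 60% × 38% × 67% = 15.276%.
Via Vireo: 30% × 67% = 20.1%.
Via Nordquist: 60% × 8% = 4.8%.
Direct stake: 6% = 6%.
Total: 15.276% + 20.1% + 4.8% + 6% = 46.176%.
Rounded: 46.18%.

46.18%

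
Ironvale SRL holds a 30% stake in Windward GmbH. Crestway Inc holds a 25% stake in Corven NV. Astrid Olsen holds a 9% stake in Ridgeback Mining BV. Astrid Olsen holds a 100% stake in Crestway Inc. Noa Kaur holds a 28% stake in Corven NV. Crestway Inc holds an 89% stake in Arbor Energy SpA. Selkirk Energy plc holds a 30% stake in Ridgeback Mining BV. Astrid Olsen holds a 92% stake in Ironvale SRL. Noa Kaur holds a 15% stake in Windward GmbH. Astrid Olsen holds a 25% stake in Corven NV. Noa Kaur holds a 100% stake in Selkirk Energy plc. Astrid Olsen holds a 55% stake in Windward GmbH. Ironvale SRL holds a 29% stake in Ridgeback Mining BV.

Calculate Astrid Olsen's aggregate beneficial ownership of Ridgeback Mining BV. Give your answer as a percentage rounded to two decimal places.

35.68%

Astrid reaches Ridgeback along 2 paths.
Direct stake: 9% = 9%.
Via Ironvale: 92% × 29% = 26.68%.
Total: 9% + 26.68% = 35.68%.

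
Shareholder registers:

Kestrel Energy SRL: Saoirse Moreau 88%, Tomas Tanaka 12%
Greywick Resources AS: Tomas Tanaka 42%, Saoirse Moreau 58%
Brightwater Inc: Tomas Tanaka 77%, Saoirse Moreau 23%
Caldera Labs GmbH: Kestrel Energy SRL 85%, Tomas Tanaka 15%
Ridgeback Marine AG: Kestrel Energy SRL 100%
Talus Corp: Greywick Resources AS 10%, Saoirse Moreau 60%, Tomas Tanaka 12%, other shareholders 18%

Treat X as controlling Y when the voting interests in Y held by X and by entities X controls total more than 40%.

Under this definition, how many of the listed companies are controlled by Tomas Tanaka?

Tomas holds 42% of Greywick, so Tomas controls Greywick.
Tomas holds 77% of Brightwater, so Tomas controls Brightwater.
No other company's threshold is met.
Tomas controls 2 companies.

2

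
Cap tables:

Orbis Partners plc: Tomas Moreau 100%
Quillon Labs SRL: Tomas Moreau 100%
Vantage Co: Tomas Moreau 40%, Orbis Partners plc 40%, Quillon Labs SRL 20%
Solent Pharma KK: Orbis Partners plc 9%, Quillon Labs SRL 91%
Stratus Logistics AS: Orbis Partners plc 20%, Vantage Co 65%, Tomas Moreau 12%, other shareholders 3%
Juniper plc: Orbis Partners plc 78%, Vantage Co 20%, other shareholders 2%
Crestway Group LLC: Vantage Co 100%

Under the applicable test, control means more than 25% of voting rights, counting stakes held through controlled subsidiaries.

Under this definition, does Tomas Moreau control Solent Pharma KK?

Yes

Tomas holds 100% of Orbis, so Tomas controls Orbis.
Tomas holds 100% of Quillon, so Tomas controls Quillon.
Orbis and Quillon together hold 9% + 91% = 100% of Solent, so Tomas controls Solent.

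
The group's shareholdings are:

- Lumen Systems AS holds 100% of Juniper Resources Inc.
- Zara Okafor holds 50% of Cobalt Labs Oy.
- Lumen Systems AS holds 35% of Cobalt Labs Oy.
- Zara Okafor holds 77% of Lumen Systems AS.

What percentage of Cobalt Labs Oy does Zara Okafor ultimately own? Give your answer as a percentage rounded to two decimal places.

76.95%

Zara reaches Cobalt along 2 paths.
Direct stake: 50% = 50%.
Via Lumen: 77% × 35% = 26.95%.
Total: 50% + 26.95% = 76.95%.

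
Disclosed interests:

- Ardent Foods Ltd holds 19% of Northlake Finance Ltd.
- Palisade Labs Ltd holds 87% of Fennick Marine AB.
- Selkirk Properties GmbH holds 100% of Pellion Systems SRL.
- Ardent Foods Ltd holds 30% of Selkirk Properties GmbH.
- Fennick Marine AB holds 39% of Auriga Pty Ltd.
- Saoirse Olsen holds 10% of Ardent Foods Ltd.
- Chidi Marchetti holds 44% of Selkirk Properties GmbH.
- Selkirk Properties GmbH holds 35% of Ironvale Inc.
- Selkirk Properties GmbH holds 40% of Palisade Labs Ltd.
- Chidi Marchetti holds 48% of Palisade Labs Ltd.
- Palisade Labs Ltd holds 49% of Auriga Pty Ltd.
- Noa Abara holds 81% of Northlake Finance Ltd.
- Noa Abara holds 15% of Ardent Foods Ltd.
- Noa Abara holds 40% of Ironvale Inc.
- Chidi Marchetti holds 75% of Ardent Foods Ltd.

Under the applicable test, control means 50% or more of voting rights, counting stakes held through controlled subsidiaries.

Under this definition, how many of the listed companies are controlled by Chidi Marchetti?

Chidi holds 75% of Ardent, so Chidi controls Ardent.
Ardent and Chidi together hold 30% + 44% = 74% of Selkirk, so Chidi controls Selkirk.
Selkirk and Chidi together hold 40% + 48% = 88% of Palisade, so Chidi controls Palisade.
Palisade holds 87% of Fennick, so Chidi controls Fennick.
Selkirk holds 100% of Pellion, so Chidi controls Pellion.
Palisade and Fennick together hold 49% + 39% = 88% of Auriga, so Chidi controls Auriga.
No other company's threshold is met.
Chidi controls 6 companies.

6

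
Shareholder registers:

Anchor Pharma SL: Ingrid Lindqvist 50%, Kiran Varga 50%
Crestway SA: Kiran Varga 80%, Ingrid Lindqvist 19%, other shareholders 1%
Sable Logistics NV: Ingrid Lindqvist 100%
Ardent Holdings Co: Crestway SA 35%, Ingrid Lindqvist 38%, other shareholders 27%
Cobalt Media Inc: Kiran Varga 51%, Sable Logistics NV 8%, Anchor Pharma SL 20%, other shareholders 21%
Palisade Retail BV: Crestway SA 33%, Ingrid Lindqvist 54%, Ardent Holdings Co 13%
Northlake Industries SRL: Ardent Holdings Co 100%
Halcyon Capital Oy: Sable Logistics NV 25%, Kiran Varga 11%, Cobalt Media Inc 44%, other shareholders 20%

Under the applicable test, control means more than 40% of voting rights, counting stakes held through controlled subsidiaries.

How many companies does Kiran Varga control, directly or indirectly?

4

Kiran holds 50% of Anchor, so Kiran controls Anchor.
Kiran holds 80% of Crestway, so Kiran controls Crestway.
Kiran and Anchor together hold 51% + 20% = 71% of Cobalt, so Kiran controls Cobalt.
Kiran and Cobalt together hold 11% + 44% = 55% of Halcyon, so Kiran controls Halcyon.
No other company's threshold is met.
Kiran controls 4 companies.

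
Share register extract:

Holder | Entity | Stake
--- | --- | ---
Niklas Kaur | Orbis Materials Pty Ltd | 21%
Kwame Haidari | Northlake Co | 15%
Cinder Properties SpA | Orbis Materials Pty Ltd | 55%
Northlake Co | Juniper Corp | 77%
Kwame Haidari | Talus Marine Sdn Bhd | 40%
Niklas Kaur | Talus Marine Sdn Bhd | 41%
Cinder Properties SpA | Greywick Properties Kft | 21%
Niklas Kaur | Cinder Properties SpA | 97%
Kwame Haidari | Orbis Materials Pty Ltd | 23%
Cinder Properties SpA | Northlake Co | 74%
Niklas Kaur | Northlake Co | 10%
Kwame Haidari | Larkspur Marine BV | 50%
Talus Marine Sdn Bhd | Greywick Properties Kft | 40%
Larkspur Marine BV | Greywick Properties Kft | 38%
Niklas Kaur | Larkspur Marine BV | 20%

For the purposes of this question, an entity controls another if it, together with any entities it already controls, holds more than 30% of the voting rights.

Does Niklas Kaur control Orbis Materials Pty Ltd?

Niklas holds 97% of Cinder, so Niklas controls Cinder.
Niklas and Cinder together hold 21% + 55% = 76% of Orbis, so Niklas controls Orbis.

Yes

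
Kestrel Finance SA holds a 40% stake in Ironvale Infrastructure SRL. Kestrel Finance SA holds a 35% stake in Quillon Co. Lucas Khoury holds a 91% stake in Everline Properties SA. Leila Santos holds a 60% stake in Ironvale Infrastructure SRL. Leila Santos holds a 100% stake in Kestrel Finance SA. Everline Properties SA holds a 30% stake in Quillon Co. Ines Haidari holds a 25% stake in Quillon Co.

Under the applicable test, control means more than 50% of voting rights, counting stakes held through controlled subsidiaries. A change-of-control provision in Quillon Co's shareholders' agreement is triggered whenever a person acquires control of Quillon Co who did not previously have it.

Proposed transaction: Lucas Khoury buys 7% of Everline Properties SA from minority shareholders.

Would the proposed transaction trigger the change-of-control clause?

No

The purchase changes only Lucas's holdings, so Lucas is the only person who could newly come to control Quillon.
Lucas holds 91% of Everline, so Lucas controls Everline.
In Quillon, Lucas's side holds only 30%, not > 50%.
So before the transaction, Lucas does not control Quillon.
After the purchase, Lucas's direct stake in Everline rises to 91% + 7% = 98%.
Lucas holds 98% of Everline, so Lucas controls Everline.
After the transaction, Lucas's side holds 30% of Quillon, not > 50%, so Lucas still does not control Quillon.
No new person acquires control, so the clause is not triggered.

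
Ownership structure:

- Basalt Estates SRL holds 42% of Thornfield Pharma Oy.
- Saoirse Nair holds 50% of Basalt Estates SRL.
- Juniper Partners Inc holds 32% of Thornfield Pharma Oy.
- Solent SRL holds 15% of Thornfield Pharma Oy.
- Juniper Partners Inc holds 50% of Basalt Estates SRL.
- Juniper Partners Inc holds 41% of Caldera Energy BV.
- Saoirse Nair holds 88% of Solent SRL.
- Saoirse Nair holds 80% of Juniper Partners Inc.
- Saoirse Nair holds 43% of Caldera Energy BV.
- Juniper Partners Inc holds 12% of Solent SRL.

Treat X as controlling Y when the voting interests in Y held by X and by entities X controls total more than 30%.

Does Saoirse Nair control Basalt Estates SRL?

Yes

Saoirse holds 80% of Juniper, so Saoirse controls Juniper.
Saoirse and Juniper together hold 50% + 50% = 100% of Basalt, so Saoirse controls Basalt.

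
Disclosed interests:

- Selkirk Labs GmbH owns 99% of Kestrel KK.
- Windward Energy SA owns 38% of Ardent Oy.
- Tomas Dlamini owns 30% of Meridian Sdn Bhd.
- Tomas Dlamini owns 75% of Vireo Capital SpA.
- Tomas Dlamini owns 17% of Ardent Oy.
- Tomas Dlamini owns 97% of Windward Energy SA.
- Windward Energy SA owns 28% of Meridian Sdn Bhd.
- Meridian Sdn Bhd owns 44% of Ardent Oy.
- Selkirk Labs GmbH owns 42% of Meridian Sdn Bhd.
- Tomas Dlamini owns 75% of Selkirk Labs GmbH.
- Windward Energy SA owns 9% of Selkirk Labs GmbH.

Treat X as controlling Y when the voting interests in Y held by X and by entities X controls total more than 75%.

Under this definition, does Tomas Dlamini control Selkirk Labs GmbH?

Tomas holds 97% of Windward, so Tomas controls Windward.
Windward and Tomas together hold 9% + 75% = 84% of Selkirk, so Tomas controls Selkirk.

Yes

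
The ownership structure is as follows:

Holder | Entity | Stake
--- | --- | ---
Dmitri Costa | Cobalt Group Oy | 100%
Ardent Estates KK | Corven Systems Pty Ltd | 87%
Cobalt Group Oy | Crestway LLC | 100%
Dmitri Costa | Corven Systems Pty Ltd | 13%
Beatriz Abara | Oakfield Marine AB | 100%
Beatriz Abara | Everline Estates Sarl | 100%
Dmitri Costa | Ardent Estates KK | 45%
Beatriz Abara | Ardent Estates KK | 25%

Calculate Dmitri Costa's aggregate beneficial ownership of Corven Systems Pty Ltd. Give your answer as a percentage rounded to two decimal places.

52.15%

Dmitri reaches Corven along 2 paths.
Direct stake: 13% = 13%.
Via Ardent: 45% × 87% = 39.15%.
Total: 13% + 39.15% = 52.15%.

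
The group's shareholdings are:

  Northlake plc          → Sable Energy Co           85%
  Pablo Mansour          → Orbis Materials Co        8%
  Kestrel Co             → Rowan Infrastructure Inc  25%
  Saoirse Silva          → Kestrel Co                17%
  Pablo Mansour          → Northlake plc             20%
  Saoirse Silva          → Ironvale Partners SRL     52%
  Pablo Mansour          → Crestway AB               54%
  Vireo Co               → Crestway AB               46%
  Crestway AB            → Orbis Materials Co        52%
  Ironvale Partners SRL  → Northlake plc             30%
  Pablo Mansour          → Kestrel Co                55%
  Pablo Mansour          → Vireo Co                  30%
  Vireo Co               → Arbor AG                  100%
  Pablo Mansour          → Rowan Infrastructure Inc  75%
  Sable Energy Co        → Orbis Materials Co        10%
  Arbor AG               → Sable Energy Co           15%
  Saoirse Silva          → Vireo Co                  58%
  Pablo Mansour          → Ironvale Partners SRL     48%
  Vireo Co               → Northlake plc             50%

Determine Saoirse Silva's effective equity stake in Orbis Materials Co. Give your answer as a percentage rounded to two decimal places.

Saoirse reaches Orbis along 4 paths.
Via Vireo → Arbor → Sable: 58% × 100% × 15% × 10% = 0.87%.
Via Ironvale → Northlake → Sable: 52% × 30% × 85% × 10% = 1.326%.
Via Vireo → Northlake → Sable: 58% × 50% × 85% × 10% = 2.465%.
Via Vireo → Crestway: 58% × 46% × 52% = 13.8736%.
Total: 0.87% + 1.326% + 2.465% + 13.8736% = 18.5346%.
Rounded: 18.53%.

18.53%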